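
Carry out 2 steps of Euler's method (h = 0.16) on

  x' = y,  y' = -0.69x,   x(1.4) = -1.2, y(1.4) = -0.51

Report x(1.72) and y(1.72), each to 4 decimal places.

-1.3420, -0.2360

Euler on (x,y): x_{n+1} = x_n + h·x', y_{n+1} = y_n + h·y'.
1.400000: (-1.200000, -0.510000); f=(-0.510000, 0.828000) → (-1.281600, -0.377520)
1.560000: (-1.281600, -0.377520); f=(-0.377520, 0.884304) → (-1.342003, -0.236031)
(x(1.72), y(1.72)) ≈ (-1.3420, -0.2360)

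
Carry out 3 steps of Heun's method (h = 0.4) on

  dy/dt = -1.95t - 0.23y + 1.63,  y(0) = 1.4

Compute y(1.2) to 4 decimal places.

Heun: k1 = f(t_n, y_n); k2 = f(t_n + h, y_n + h·k1); y_{n+1} = y_n + (h/2)·(k1 + k2).
t=0.000000, y=1.400000:
  k1 = f(0.000000, 1.400000) = 1.308000
  k2 = f(0.400000, 1.923200) = 0.407664
  y ← 1.400000 + (0.4/2)·(1.308000 + 0.407664) = 1.743133
t=0.400000, y=1.743133:
  k1 = f(0.400000, 1.743133) = 0.449079
  k2 = f(0.800000, 1.922765) = -0.372236
  y ← 1.743133 + (0.4/2)·(0.449079 + (-0.372236)) = 1.758502
t=0.800000, y=1.758502:
  k1 = f(0.800000, 1.758502) = -0.334455
  k2 = f(1.200000, 1.624719) = -1.083685
  y ← 1.758502 + (0.4/2)·(-0.334455 + (-1.083685)) = 1.474873
y(1.2) ≈ 1.4749

1.4749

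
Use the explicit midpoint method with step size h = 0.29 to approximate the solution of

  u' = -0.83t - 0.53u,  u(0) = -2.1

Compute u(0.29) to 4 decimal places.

-1.8369

Midpoint: k1 = f(t_n, u_n); k2 = f(t_n + h/2, u_n + (h/2)·k1); u_{n+1} = u_n + h·k2.
t=0.000000, u=-2.100000:
  k1 = f(0.000000, -2.100000) = 1.113000
  k2 = f(0.145000, -1.938615) = 0.907116
  u ← -2.100000 + 0.29·0.907116 = -1.836936
u(0.29) ≈ -1.8369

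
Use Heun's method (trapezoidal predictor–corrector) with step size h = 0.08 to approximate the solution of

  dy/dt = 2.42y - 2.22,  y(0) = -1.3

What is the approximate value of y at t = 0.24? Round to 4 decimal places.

-3.0337

Heun: k1 = f(t_n, y_n); k2 = f(t_n + h, y_n + h·k1); y_{n+1} = y_n + (h/2)·(k1 + k2).
t=0.000000, y=-1.300000:
  k1 = f(0.000000, -1.300000) = -5.366000
  k2 = f(0.080000, -1.729280) = -6.404858
  y ← -1.300000 + (0.08/2)·(-5.366000 + (-6.404858)) = -1.770834
t=0.080000, y=-1.770834:
  k1 = f(0.080000, -1.770834) = -6.505419
  k2 = f(0.160000, -2.291268) = -7.764868
  y ← -1.770834 + (0.08/2)·(-6.505419 + (-7.764868)) = -2.341646
t=0.160000, y=-2.341646:
  k1 = f(0.160000, -2.341646) = -7.886783
  k2 = f(0.240000, -2.972588) = -9.413664
  y ← -2.341646 + (0.08/2)·(-7.886783 + (-9.413664)) = -3.033664
y(0.24) ≈ -3.0337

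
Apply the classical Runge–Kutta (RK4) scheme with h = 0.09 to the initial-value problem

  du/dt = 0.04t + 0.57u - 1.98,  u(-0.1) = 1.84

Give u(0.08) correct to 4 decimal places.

1.6634

RK4: k1 = f(t_n, u_n); k2 = f(t_n + h/2, u_n + (h/2)·k1); k3 = f(t_n + h/2, u_n + (h/2)·k2); k4 = f(t_n + h, u_n + h·k3); u_{n+1} = u_n + (h/6)·(k1 + 2k2 + 2k3 + k4).
t=-0.100000, u=1.840000:
  k1 = f(-0.100000, 1.840000) = -0.935200
  k2 = f(-0.055000, 1.797916) = -0.957388
  k3 = f(-0.055000, 1.796918) = -0.957957
  k4 = f(-0.010000, 1.753784) = -0.980743
  u ← 1.840000 + (0.09/6)·(k1 + 2k2 + 2k3 + k4) = 1.753801
t=-0.010000, u=1.753801:
  k1 = f(-0.010000, 1.753801) = -0.980734
  k2 = f(0.035000, 1.709667) = -1.004090
  k3 = f(0.035000, 1.708616) = -1.004689
  k4 = f(0.080000, 1.663379) = -1.028674
  u ← 1.753801 + (0.09/6)·(k1 + 2k2 + 2k3 + k4) = 1.663396
u(0.08) ≈ 1.6634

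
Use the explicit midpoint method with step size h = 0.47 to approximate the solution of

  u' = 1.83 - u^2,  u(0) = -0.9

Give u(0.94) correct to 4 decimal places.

Midpoint: k1 = f(t_n, u_n); k2 = f(t_n + h/2, u_n + (h/2)·k1); u_{n+1} = u_n + h·k2.
t=0.000000, u=-0.900000:
  k1 = f(0.000000, -0.900000) = 1.020000
  k2 = f(0.235000, -0.660300) = 1.394004
  u ← -0.900000 + 0.47·1.394004 = -0.244818
t=0.470000, u=-0.244818:
  k1 = f(0.470000, -0.244818) = 1.770064
  k2 = f(0.705000, 0.171147) = 1.800709
  u ← -0.244818 + 0.47·1.800709 = 0.601515
u(0.94) ≈ 0.6015

0.6015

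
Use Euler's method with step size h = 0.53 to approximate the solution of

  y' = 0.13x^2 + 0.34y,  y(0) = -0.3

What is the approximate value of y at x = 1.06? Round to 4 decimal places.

Euler: y_{n+1} = y_n + h·f(x_n, y_n).
x=0.000000, y=-0.300000: f=-0.102000 → y ← -0.300000 + 0.53·(-0.102000) = -0.354060
x=0.530000, y=-0.354060: f=-0.083863 → y ← -0.354060 + 0.53·(-0.083863) = -0.398508
y(1.06) ≈ -0.3985

-0.3985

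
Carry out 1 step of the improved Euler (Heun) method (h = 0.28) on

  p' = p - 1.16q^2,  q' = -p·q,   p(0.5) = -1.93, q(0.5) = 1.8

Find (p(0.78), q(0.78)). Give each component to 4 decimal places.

-4.4681, 3.6538

Heun on (p,q): k1 = f(s_n, state_n); k2 = f(s_n + h, state_n + h·k1); state_{n+1} = state_n + (h/2)·(k1 + k2).
0.500000: (-1.930000, 1.800000)
  k1 = (-5.688400, 3.474000)
  predictor → (-3.522752, 2.772720)
  k2 = (-12.440804, 9.767605)
  → (-4.468089, 3.653825)
(p(0.78), q(0.78)) ≈ (-4.4681, 3.6538)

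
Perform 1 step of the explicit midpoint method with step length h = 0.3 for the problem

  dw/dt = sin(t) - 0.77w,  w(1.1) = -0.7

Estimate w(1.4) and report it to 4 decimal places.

Midpoint: k1 = f(t_n, w_n); k2 = f(t_n + h/2, w_n + (h/2)·k1); w_{n+1} = w_n + h·k2.
t=1.100000, w=-0.700000:
  k1 = f(1.100000, -0.700000) = 1.430207
  k2 = f(1.250000, -0.485469) = 1.322796
  w ← -0.700000 + 0.3·1.322796 = -0.303161
w(1.4) ≈ -0.3032

-0.3032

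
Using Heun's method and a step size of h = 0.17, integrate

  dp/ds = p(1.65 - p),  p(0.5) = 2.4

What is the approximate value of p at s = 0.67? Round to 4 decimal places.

2.1680

Heun: k1 = f(s_n, p_n); k2 = f(s_n + h, p_n + h·k1); p_{n+1} = p_n + (h/2)·(k1 + k2).
s=0.500000, p=2.400000:
  k1 = f(0.500000, 2.400000) = -1.800000
  k2 = f(0.670000, 2.094000) = -0.929736
  p ← 2.400000 + (0.17/2)·(-1.800000 + (-0.929736)) = 2.167972
p(0.67) ≈ 2.1680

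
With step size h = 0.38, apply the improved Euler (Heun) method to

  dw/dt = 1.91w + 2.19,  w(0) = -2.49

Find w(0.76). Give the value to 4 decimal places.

-6.4623

Heun: k1 = f(t_n, w_n); k2 = f(t_n + h, w_n + h·k1); w_{n+1} = w_n + (h/2)·(k1 + k2).
t=0.000000, w=-2.490000:
  k1 = f(0.000000, -2.490000) = -2.565900
  k2 = f(0.380000, -3.465042) = -4.428230
  w ← -2.490000 + (0.38/2)·(-2.565900 + (-4.428230)) = -3.818885
t=0.380000, w=-3.818885:
  k1 = f(0.380000, -3.818885) = -5.104070
  k2 = f(0.760000, -5.758431) = -8.808604
  w ← -3.818885 + (0.38/2)·(-5.104070 + (-8.808604)) = -6.462293
w(0.76) ≈ -6.4623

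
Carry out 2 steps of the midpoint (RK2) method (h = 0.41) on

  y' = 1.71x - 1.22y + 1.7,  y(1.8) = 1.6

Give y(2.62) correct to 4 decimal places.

Midpoint: k1 = f(x_n, y_n); k2 = f(x_n + h/2, y_n + (h/2)·k1); y_{n+1} = y_n + h·k2.
x=1.800000, y=1.600000:
  k1 = f(1.800000, 1.600000) = 2.826000
  k2 = f(2.005000, 2.179330) = 2.469767
  y ← 1.600000 + 0.41·2.469767 = 2.612605
x=2.210000, y=2.612605:
  k1 = f(2.210000, 2.612605) = 2.291722
  k2 = f(2.415000, 3.082408) = 2.069113
  y ← 2.612605 + 0.41·2.069113 = 3.460941
y(2.62) ≈ 3.4609

3.4609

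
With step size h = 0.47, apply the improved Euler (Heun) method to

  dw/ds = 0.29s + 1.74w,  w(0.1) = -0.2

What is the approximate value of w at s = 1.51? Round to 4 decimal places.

-1.2202

Heun: k1 = f(s_n, w_n); k2 = f(s_n + h, w_n + h·k1); w_{n+1} = w_n + (h/2)·(k1 + k2).
s=0.100000, w=-0.200000:
  k1 = f(0.100000, -0.200000) = -0.319000
  k2 = f(0.570000, -0.349930) = -0.443578
  w ← -0.200000 + (0.47/2)·(-0.319000 + (-0.443578)) = -0.379206
s=0.570000, w=-0.379206:
  k1 = f(0.570000, -0.379206) = -0.494518
  k2 = f(1.040000, -0.611629) = -0.762635
  w ← -0.379206 + (0.47/2)·(-0.494518 + (-0.762635)) = -0.674637
s=1.040000, w=-0.674637:
  k1 = f(1.040000, -0.674637) = -0.872268
  k2 = f(1.510000, -1.084603) = -1.449309
  w ← -0.674637 + (0.47/2)·(-0.872268 + (-1.449309)) = -1.220208
w(1.51) ≈ -1.2202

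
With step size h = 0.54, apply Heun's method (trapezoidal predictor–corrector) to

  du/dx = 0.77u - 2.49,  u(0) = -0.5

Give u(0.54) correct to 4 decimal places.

-2.3753

Heun: k1 = f(x_n, u_n); k2 = f(x_n + h, u_n + h·k1); u_{n+1} = u_n + (h/2)·(k1 + k2).
x=0.000000, u=-0.500000:
  k1 = f(0.000000, -0.500000) = -2.875000
  k2 = f(0.540000, -2.052500) = -4.070425
  u ← -0.500000 + (0.54/2)·(-2.875000 + (-4.070425)) = -2.375265
u(0.54) ≈ -2.3753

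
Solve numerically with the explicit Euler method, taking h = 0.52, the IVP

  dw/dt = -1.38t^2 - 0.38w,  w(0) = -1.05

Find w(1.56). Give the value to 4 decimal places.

-1.4743

Euler: w_{n+1} = w_n + h·f(t_n, w_n).
t=0.000000, w=-1.050000: f=0.399000 → w ← -1.050000 + 0.52·0.399000 = -0.842520
t=0.520000, w=-0.842520: f=-0.052994 → w ← -0.842520 + 0.52·(-0.052994) = -0.870077
t=1.040000, w=-0.870077: f=-1.161979 → w ← -0.870077 + 0.52·(-1.161979) = -1.474306
w(1.56) ≈ -1.4743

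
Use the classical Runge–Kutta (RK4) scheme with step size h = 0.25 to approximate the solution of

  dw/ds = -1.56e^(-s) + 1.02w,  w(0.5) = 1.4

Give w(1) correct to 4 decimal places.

1.8354

RK4: k1 = f(s_n, w_n); k2 = f(s_n + h/2, w_n + (h/2)·k1); k3 = f(s_n + h/2, w_n + (h/2)·k2); k4 = f(s_n + h, w_n + h·k3); w_{n+1} = w_n + (h/6)·(k1 + 2k2 + 2k3 + k4).
s=0.500000, w=1.400000:
  k1 = f(0.500000, 1.400000) = 0.481812
  k2 = f(0.625000, 1.460227) = 0.654423
  k3 = f(0.625000, 1.481803) = 0.676431
  k4 = f(0.750000, 1.569108) = 0.863598
  w ← 1.400000 + (0.25/6)·(k1 + 2k2 + 2k3 + k4) = 1.566963
s=0.750000, w=1.566963:
  k1 = f(0.750000, 1.566963) = 0.861411
  k2 = f(0.875000, 1.674640) = 1.057828
  k3 = f(0.875000, 1.699192) = 1.082871
  k4 = f(1.000000, 1.837681) = 1.300543
  w ← 1.566963 + (0.25/6)·(k1 + 2k2 + 2k3 + k4) = 1.835436
w(1) ≈ 1.8354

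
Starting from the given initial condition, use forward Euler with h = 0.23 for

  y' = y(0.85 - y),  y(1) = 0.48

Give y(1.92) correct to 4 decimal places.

Euler: y_{n+1} = y_n + h·f(s_n, y_n).
s=1.000000, y=0.480000: f=0.177600 → y ← 0.480000 + 0.23·0.177600 = 0.520848
s=1.230000, y=0.520848: f=0.171438 → y ← 0.520848 + 0.23·0.171438 = 0.560279
s=1.460000, y=0.560279: f=0.162325 → y ← 0.560279 + 0.23·0.162325 = 0.597613
s=1.690000, y=0.597613: f=0.150830 → y ← 0.597613 + 0.23·0.150830 = 0.632304
y(1.92) ≈ 0.6323

0.6323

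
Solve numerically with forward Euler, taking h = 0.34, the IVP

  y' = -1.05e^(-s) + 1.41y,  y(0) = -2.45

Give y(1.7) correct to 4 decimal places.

Euler: y_{n+1} = y_n + h·f(s_n, y_n).
s=0.000000, y=-2.450000: f=-4.504500 → y ← -2.450000 + 0.34·(-4.504500) = -3.981530
s=0.340000, y=-3.981530: f=-6.361316 → y ← -3.981530 + 0.34·(-6.361316) = -6.144377
s=0.680000, y=-6.144377: f=-9.195520 → y ← -6.144377 + 0.34·(-9.195520) = -9.270854
s=1.020000, y=-9.270854: f=-13.450529 → y ← -9.270854 + 0.34·(-13.450529) = -13.844034
s=1.360000, y=-13.844034: f=-19.789582 → y ← -13.844034 + 0.34·(-19.789582) = -20.572492
y(1.7) ≈ -20.5725

-20.5725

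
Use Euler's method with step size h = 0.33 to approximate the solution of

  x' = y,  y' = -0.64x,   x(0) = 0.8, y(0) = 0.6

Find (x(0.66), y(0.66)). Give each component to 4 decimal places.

Euler on (x,y): x_{n+1} = x_n + h·x', y_{n+1} = y_n + h·y'.
0.000000: (0.800000, 0.600000); f=(0.600000, -0.512000) → (0.998000, 0.431040)
0.330000: (0.998000, 0.431040); f=(0.431040, -0.638720) → (1.140243, 0.220262)
(x(0.66), y(0.66)) ≈ (1.1402, 0.2203)

1.1402, 0.2203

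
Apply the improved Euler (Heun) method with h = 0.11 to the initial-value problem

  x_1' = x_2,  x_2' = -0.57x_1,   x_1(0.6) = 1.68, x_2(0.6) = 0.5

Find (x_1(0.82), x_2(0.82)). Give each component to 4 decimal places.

1.7665, 0.2832

Heun on (x_1,x_2): k1 = f(s_n, state_n); k2 = f(s_n + h, state_n + h·k1); state_{n+1} = state_n + (h/2)·(k1 + k2).
0.600000: (1.680000, 0.500000)
  k1 = (0.500000, -0.957600)
  predictor → (1.735000, 0.394664)
  k2 = (0.394664, -0.988950)
  → (1.729207, 0.392940)
0.710000: (1.729207, 0.392940)
  k1 = (0.392940, -0.985648)
  predictor → (1.772430, 0.284519)
  k2 = (0.284519, -1.010285)
  → (1.766467, 0.283163)
(x_1(0.82), x_2(0.82)) ≈ (1.7665, 0.2832)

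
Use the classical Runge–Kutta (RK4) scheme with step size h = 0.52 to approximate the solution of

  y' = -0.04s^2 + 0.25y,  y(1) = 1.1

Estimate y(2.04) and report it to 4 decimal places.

1.3158

RK4: k1 = f(s_n, y_n); k2 = f(s_n + h/2, y_n + (h/2)·k1); k3 = f(s_n + h/2, y_n + (h/2)·k2); k4 = f(s_n + h, y_n + h·k3); y_{n+1} = y_n + (h/6)·(k1 + 2k2 + 2k3 + k4).
s=1.000000, y=1.100000:
  k1 = f(1.000000, 1.100000) = 0.235000
  k2 = f(1.260000, 1.161100) = 0.226771
  k3 = f(1.260000, 1.158960) = 0.226236
  k4 = f(1.520000, 1.217643) = 0.211995
  y ← 1.100000 + (0.52/6)·(k1 + 2k2 + 2k3 + k4) = 1.217261
s=1.520000, y=1.217261:
  k1 = f(1.520000, 1.217261) = 0.211899
  k2 = f(1.780000, 1.272355) = 0.191353
  k3 = f(1.780000, 1.267012) = 0.190017
  k4 = f(2.040000, 1.316070) = 0.162553
  y ← 1.217261 + (0.52/6)·(k1 + 2k2 + 2k3 + k4) = 1.315817
y(2.04) ≈ 1.3158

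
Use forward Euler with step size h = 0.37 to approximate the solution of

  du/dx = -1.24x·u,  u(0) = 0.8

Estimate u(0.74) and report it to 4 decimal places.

0.6642

Euler: u_{n+1} = u_n + h·f(x_n, u_n).
x=0.000000, u=0.800000: f=0.000000 → u ← 0.800000 + 0.37·0.000000 = 0.800000
x=0.370000, u=0.800000: f=-0.367040 → u ← 0.800000 + 0.37·(-0.367040) = 0.664195
u(0.74) ≈ 0.6642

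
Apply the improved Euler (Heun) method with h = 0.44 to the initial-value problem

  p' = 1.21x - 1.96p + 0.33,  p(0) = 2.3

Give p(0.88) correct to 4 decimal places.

Heun: k1 = f(x_n, p_n); k2 = f(x_n + h, p_n + h·k1); p_{n+1} = p_n + (h/2)·(k1 + k2).
x=0.000000, p=2.300000:
  k1 = f(0.000000, 2.300000) = -4.178000
  k2 = f(0.440000, 0.461680) = -0.042493
  p ← 2.300000 + (0.44/2)·(-4.178000 + (-0.042493)) = 1.371492
x=0.440000, p=1.371492:
  k1 = f(0.440000, 1.371492) = -1.825724
  k2 = f(0.880000, 0.568173) = 0.281180
  p ← 1.371492 + (0.44/2)·(-1.825724 + 0.281180) = 1.031692
p(0.88) ≈ 1.0317

1.0317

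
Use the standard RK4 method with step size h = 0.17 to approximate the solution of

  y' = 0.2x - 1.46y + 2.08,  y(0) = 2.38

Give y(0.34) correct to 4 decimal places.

2.0161

RK4: k1 = f(x_n, y_n); k2 = f(x_n + h/2, y_n + (h/2)·k1); k3 = f(x_n + h/2, y_n + (h/2)·k2); k4 = f(x_n + h, y_n + h·k3); y_{n+1} = y_n + (h/6)·(k1 + 2k2 + 2k3 + k4).
x=0.000000, y=2.380000:
  k1 = f(0.000000, 2.380000) = -1.394800
  k2 = f(0.085000, 2.261442) = -1.204705
  k3 = f(0.085000, 2.277600) = -1.228296
  k4 = f(0.170000, 2.171190) = -1.055937
  y ← 2.380000 + (0.17/6)·(k1 + 2k2 + 2k3 + k4) = 2.172692
x=0.170000, y=2.172692:
  k1 = f(0.170000, 2.172692) = -1.058131
  k2 = f(0.255000, 2.082751) = -0.909817
  k3 = f(0.255000, 2.095358) = -0.928223
  k4 = f(0.340000, 2.014895) = -0.793746
  y ← 2.172692 + (0.17/6)·(k1 + 2k2 + 2k3 + k4) = 2.016067
y(0.34) ≈ 2.0161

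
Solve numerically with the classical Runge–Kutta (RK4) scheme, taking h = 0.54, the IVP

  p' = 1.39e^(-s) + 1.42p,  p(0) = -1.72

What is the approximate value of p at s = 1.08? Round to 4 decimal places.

-5.4898

RK4: k1 = f(s_n, p_n); k2 = f(s_n + h/2, p_n + (h/2)·k1); k3 = f(s_n + h/2, p_n + (h/2)·k2); k4 = f(s_n + h, p_n + h·k3); p_{n+1} = p_n + (h/6)·(k1 + 2k2 + 2k3 + k4).
s=0.000000, p=-1.720000:
  k1 = f(0.000000, -1.720000) = -1.052400
  k2 = f(0.270000, -2.004148) = -1.784793
  k3 = f(0.270000, -2.201894) = -2.065592
  k4 = f(0.540000, -2.835420) = -3.216276
  p ← -1.720000 + (0.54/6)·(k1 + 2k2 + 2k3 + k4) = -2.797250
s=0.540000, p=-2.797250:
  k1 = f(0.540000, -2.797250) = -3.162075
  k2 = f(0.810000, -3.651010) = -4.566082
  k3 = f(0.810000, -4.030092) = -5.104378
  k4 = f(1.080000, -5.553614) = -7.414095
  p ← -2.797250 + (0.54/6)·(k1 + 2k2 + 2k3 + k4) = -5.489788
p(1.08) ≈ -5.4898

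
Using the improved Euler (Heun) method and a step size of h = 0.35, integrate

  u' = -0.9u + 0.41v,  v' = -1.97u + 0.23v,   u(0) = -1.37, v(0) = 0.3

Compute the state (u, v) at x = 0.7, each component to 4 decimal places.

-0.4721, 1.7315

Heun on (u,v): k1 = f(x_n, state_n); k2 = f(x_n + h, state_n + h·k1); state_{n+1} = state_n + (h/2)·(k1 + k2).
0.000000: (-1.370000, 0.300000)
  k1 = (1.356000, 2.767900)
  predictor → (-0.895400, 1.268765)
  k2 = (1.326054, 2.055754)
  → (-0.900641, 1.144139)
0.350000: (-0.900641, 1.144139)
  k1 = (1.279674, 2.037414)
  predictor → (-0.452755, 1.857234)
  k2 = (1.168945, 1.319091)
  → (-0.472132, 1.731528)
(u(0.7), v(0.7)) ≈ (-0.4721, 1.7315)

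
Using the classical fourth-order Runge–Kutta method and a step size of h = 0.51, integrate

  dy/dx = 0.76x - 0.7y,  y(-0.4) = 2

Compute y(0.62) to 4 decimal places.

RK4: k1 = f(x_n, y_n); k2 = f(x_n + h/2, y_n + (h/2)·k1); k3 = f(x_n + h/2, y_n + (h/2)·k2); k4 = f(x_n + h, y_n + h·k3); y_{n+1} = y_n + (h/6)·(k1 + 2k2 + 2k3 + k4).
x=-0.400000, y=2.000000:
  k1 = f(-0.400000, 2.000000) = -1.704000
  k2 = f(-0.145000, 1.565480) = -1.206036
  k3 = f(-0.145000, 1.692461) = -1.294923
  k4 = f(0.110000, 1.339589) = -0.854113
  y ← 2.000000 + (0.51/6)·(k1 + 2k2 + 2k3 + k4) = 1.357397
x=0.110000, y=1.357397:
  k1 = f(0.110000, 1.357397) = -0.866578
  k2 = f(0.365000, 1.136420) = -0.518094
  k3 = f(0.365000, 1.225283) = -0.580298
  k4 = f(0.620000, 1.061445) = -0.271812
  y ← 1.357397 + (0.51/6)·(k1 + 2k2 + 2k3 + k4) = 1.073908
y(0.62) ≈ 1.0739

1.0739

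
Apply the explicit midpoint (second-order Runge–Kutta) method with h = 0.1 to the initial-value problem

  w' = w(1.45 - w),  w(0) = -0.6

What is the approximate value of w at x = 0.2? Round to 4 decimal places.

Midpoint: k1 = f(x_n, w_n); k2 = f(x_n + h/2, w_n + (h/2)·k1); w_{n+1} = w_n + h·k2.
x=0.000000, w=-0.600000:
  k1 = f(0.000000, -0.600000) = -1.230000
  k2 = f(0.050000, -0.661500) = -1.396757
  w ← -0.600000 + 0.1·(-1.396757) = -0.739676
x=0.100000, w=-0.739676:
  k1 = f(0.100000, -0.739676) = -1.619650
  k2 = f(0.150000, -0.820658) = -1.863434
  w ← -0.739676 + 0.1·(-1.863434) = -0.926019
w(0.2) ≈ -0.9260

-0.9260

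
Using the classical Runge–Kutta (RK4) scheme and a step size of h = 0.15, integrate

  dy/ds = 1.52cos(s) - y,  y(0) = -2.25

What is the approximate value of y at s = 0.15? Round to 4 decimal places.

RK4: k1 = f(s_n, y_n); k2 = f(s_n + h/2, y_n + (h/2)·k1); k3 = f(s_n + h/2, y_n + (h/2)·k2); k4 = f(s_n + h, y_n + h·k3); y_{n+1} = y_n + (h/6)·(k1 + 2k2 + 2k3 + k4).
s=0.000000, y=-2.250000:
  k1 = f(0.000000, -2.250000) = 3.770000
  k2 = f(0.075000, -1.967250) = 3.482977
  k3 = f(0.075000, -1.988777) = 3.504504
  k4 = f(0.150000, -1.724324) = 3.227256
  y ← -2.250000 + (0.15/6)·(k1 + 2k2 + 2k3 + k4) = -1.725695
y(0.15) ≈ -1.7257

-1.7257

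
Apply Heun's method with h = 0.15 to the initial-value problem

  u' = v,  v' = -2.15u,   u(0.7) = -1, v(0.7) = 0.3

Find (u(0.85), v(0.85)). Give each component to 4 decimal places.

Heun on (u,v): k1 = f(t_n, state_n); k2 = f(t_n + h, state_n + h·k1); state_{n+1} = state_n + (h/2)·(k1 + k2).
0.700000: (-1.000000, 0.300000)
  k1 = (0.300000, 2.150000)
  predictor → (-0.955000, 0.622500)
  k2 = (0.622500, 2.053250)
  → (-0.930813, 0.615244)
(u(0.85), v(0.85)) ≈ (-0.9308, 0.6152)

-0.9308, 0.6152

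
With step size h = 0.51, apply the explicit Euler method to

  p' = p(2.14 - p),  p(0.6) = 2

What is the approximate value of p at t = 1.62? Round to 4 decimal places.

Euler: p_{n+1} = p_n + h·f(t_n, p_n).
t=0.600000, p=2.000000: f=0.280000 → p ← 2.000000 + 0.51·0.280000 = 2.142800
t=1.110000, p=2.142800: f=-0.006000 → p ← 2.142800 + 0.51·(-0.006000) = 2.139740
p(1.62) ≈ 2.1397

2.1397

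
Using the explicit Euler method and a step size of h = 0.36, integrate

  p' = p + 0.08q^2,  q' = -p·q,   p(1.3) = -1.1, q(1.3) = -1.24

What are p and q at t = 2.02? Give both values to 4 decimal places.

-1.8880, -2.6357

Euler on (p,q): p_{n+1} = p_n + h·p', q_{n+1} = q_n + h·q'.
1.300000: (-1.100000, -1.240000); f=(-0.976992, -1.364000) → (-1.451717, -1.731040)
1.660000: (-1.451717, -1.731040); f=(-1.211997, -2.512980) → (-1.888036, -2.635713)
(p(2.02), q(2.02)) ≈ (-1.8880, -2.6357)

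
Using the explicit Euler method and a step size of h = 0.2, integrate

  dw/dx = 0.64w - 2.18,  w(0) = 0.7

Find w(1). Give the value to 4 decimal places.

Euler: w_{n+1} = w_n + h·f(x_n, w_n).
x=0.000000, w=0.700000: f=-1.732000 → w ← 0.700000 + 0.2·(-1.732000) = 0.353600
x=0.200000, w=0.353600: f=-1.953696 → w ← 0.353600 + 0.2·(-1.953696) = -0.037139
x=0.400000, w=-0.037139: f=-2.203769 → w ← -0.037139 + 0.2·(-2.203769) = -0.477893
x=0.600000, w=-0.477893: f=-2.485852 → w ← -0.477893 + 0.2·(-2.485852) = -0.975063
x=0.800000, w=-0.975063: f=-2.804041 → w ← -0.975063 + 0.2·(-2.804041) = -1.535871
w(1) ≈ -1.5359

-1.5359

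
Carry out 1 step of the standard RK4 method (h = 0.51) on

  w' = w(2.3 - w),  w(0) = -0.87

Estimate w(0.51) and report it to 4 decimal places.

RK4: k1 = f(t_n, w_n); k2 = f(t_n + h/2, w_n + (h/2)·k1); k3 = f(t_n + h/2, w_n + (h/2)·k2); k4 = f(t_n + h, w_n + h·k3); w_{n+1} = w_n + (h/6)·(k1 + 2k2 + 2k3 + k4).
t=0.000000, w=-0.870000:
  k1 = f(0.000000, -0.870000) = -2.757900
  k2 = f(0.255000, -1.573265) = -6.093670
  k3 = f(0.255000, -2.423886) = -11.450159
  k4 = f(0.510000, -6.709581) = -60.450517
  w ← -0.870000 + (0.51/6)·(k1 + 2k2 + 2k3 + k4) = -9.225166
w(0.51) ≈ -9.2252

-9.2252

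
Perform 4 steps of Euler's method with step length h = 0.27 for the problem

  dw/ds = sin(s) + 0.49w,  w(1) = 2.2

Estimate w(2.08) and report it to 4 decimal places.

Euler: w_{n+1} = w_n + h·f(s_n, w_n).
s=1.000000, w=2.200000: f=1.919471 → w ← 2.200000 + 0.27·1.919471 = 2.718257
s=1.270000, w=2.718257: f=2.287047 → w ← 2.718257 + 0.27·2.287047 = 3.335760
s=1.540000, w=3.335760: f=2.634048 → w ← 3.335760 + 0.27·2.634048 = 4.046953
s=1.810000, w=4.046953: f=2.954534 → w ← 4.046953 + 0.27·2.954534 = 4.844677
w(2.08) ≈ 4.8447

4.8447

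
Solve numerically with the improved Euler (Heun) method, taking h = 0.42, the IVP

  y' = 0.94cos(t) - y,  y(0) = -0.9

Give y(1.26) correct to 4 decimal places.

Heun: k1 = f(t_n, y_n); k2 = f(t_n + h, y_n + h·k1); y_{n+1} = y_n + (h/2)·(k1 + k2).
t=0.000000, y=-0.900000:
  k1 = f(0.000000, -0.900000) = 1.840000
  k2 = f(0.420000, -0.127200) = 0.985504
  y ← -0.900000 + (0.42/2)·(1.840000 + 0.985504) = -0.306644
t=0.420000, y=-0.306644:
  k1 = f(0.420000, -0.306644) = 1.164948
  k2 = f(0.840000, 0.182634) = 0.444781
  y ← -0.306644 + (0.42/2)·(1.164948 + 0.444781) = 0.031399
t=0.840000, y=0.031399:
  k1 = f(0.840000, 0.031399) = 0.596016
  k2 = f(1.260000, 0.281726) = 0.005742
  y ← 0.031399 + (0.42/2)·(0.596016 + 0.005742) = 0.157768
y(1.26) ≈ 0.1578

0.1578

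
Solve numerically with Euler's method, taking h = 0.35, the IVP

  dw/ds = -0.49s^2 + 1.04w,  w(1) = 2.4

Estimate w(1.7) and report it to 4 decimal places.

3.9187

Euler: w_{n+1} = w_n + h·f(s_n, w_n).
s=1.000000, w=2.400000: f=2.006000 → w ← 2.400000 + 0.35·2.006000 = 3.102100
s=1.350000, w=3.102100: f=2.333159 → w ← 3.102100 + 0.35·2.333159 = 3.918706
w(1.7) ≈ 3.9187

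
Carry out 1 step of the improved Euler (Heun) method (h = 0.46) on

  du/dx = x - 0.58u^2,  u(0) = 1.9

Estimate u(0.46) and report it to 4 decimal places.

Heun: k1 = f(x_n, u_n); k2 = f(x_n + h, u_n + h·k1); u_{n+1} = u_n + (h/2)·(k1 + k2).
x=0.000000, u=1.900000:
  k1 = f(0.000000, 1.900000) = -2.093800
  k2 = f(0.460000, 0.936852) = -0.049061
  u ← 1.900000 + (0.46/2)·(-2.093800 + (-0.049061)) = 1.407142
u(0.46) ≈ 1.4071

1.4071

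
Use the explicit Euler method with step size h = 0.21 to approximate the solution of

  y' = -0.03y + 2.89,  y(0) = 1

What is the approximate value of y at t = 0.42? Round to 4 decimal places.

Euler: y_{n+1} = y_n + h·f(t_n, y_n).
t=0.000000, y=1.000000: f=2.860000 → y ← 1.000000 + 0.21·2.860000 = 1.600600
t=0.210000, y=1.600600: f=2.841982 → y ← 1.600600 + 0.21·2.841982 = 2.197416
y(0.42) ≈ 2.1974

2.1974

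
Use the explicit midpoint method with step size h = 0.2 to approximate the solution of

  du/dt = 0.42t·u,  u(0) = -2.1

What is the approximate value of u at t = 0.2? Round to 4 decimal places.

-2.1176

Midpoint: k1 = f(t_n, u_n); k2 = f(t_n + h/2, u_n + (h/2)·k1); u_{n+1} = u_n + h·k2.
t=0.000000, u=-2.100000:
  k1 = f(0.000000, -2.100000) = 0.000000
  k2 = f(0.100000, -2.100000) = -0.088200
  u ← -2.100000 + 0.2·(-0.088200) = -2.117640
u(0.2) ≈ -2.1176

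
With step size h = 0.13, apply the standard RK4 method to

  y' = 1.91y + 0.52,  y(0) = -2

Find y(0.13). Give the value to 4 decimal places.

-2.4869

RK4: k1 = f(x_n, y_n); k2 = f(x_n + h/2, y_n + (h/2)·k1); k3 = f(x_n + h/2, y_n + (h/2)·k2); k4 = f(x_n + h, y_n + h·k3); y_{n+1} = y_n + (h/6)·(k1 + 2k2 + 2k3 + k4).
x=0.000000, y=-2.000000:
  k1 = f(0.000000, -2.000000) = -3.300000
  k2 = f(0.065000, -2.214500) = -3.709695
  k3 = f(0.065000, -2.241130) = -3.760559
  k4 = f(0.130000, -2.488873) = -4.233747
  y ← -2.000000 + (0.13/6)·(k1 + 2k2 + 2k3 + k4) = -2.486942
y(0.13) ≈ -2.4869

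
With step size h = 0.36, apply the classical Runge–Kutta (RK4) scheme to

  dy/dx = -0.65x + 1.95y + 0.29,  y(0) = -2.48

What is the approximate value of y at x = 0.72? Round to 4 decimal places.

RK4: k1 = f(x_n, y_n); k2 = f(x_n + h/2, y_n + (h/2)·k1); k3 = f(x_n + h/2, y_n + (h/2)·k2); k4 = f(x_n + h, y_n + h·k3); y_{n+1} = y_n + (h/6)·(k1 + 2k2 + 2k3 + k4).
x=0.000000, y=-2.480000:
  k1 = f(0.000000, -2.480000) = -4.546000
  k2 = f(0.180000, -3.298280) = -6.258646
  k3 = f(0.180000, -3.606556) = -6.859785
  k4 = f(0.360000, -4.949523) = -9.595569
  y ← -2.480000 + (0.36/6)·(k1 + 2k2 + 2k3 + k4) = -4.902706
x=0.360000, y=-4.902706:
  k1 = f(0.360000, -4.902706) = -9.504276
  k2 = f(0.540000, -6.613476) = -12.957277
  k3 = f(0.540000, -7.235016) = -14.169281
  k4 = f(0.720000, -10.003647) = -19.685111
  y ← -4.902706 + (0.36/6)·(k1 + 2k2 + 2k3 + k4) = -9.909256
y(0.72) ≈ -9.9093

-9.9093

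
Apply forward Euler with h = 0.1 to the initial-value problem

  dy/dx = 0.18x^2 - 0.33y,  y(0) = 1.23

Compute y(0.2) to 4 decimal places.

1.1503

Euler: y_{n+1} = y_n + h·f(x_n, y_n).
x=0.000000, y=1.230000: f=-0.405900 → y ← 1.230000 + 0.1·(-0.405900) = 1.189410
x=0.100000, y=1.189410: f=-0.390705 → y ← 1.189410 + 0.1·(-0.390705) = 1.150339
y(0.2) ≈ 1.1503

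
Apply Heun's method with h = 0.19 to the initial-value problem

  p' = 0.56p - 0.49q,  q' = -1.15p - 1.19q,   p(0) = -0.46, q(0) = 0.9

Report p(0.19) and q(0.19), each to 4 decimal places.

Heun on (p,q): k1 = f(t_n, state_n); k2 = f(t_n + h, state_n + h·k1); state_{n+1} = state_n + (h/2)·(k1 + k2).
0.000000: (-0.460000, 0.900000)
  k1 = (-0.698600, -0.542000)
  predictor → (-0.592734, 0.797020)
  k2 = (-0.722471, -0.266810)
  → (-0.595002, 0.823163)
(p(0.19), q(0.19)) ≈ (-0.5950, 0.8232)

-0.5950, 0.8232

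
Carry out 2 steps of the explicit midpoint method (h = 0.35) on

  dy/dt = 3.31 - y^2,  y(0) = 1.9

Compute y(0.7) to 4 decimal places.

Midpoint: k1 = f(t_n, y_n); k2 = f(t_n + h/2, y_n + (h/2)·k1); y_{n+1} = y_n + h·k2.
t=0.000000, y=1.900000:
  k1 = f(0.000000, 1.900000) = -0.300000
  k2 = f(0.175000, 1.847500) = -0.103256
  y ← 1.900000 + 0.35·(-0.103256) = 1.863860
t=0.350000, y=1.863860:
  k1 = f(0.350000, 1.863860) = -0.163975
  k2 = f(0.525000, 1.835165) = -0.057829
  y ← 1.863860 + 0.35·(-0.057829) = 1.843620
y(0.7) ≈ 1.8436

1.8436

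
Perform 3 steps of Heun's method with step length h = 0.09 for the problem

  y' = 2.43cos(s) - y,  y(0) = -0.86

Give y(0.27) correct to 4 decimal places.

-0.0904

Heun: k1 = f(s_n, y_n); k2 = f(s_n + h, y_n + h·k1); y_{n+1} = y_n + (h/2)·(k1 + k2).
s=0.000000, y=-0.860000:
  k1 = f(0.000000, -0.860000) = 3.290000
  k2 = f(0.090000, -0.563900) = 2.984065
  y ← -0.860000 + (0.09/2)·(3.290000 + 2.984065) = -0.577667
s=0.090000, y=-0.577667:
  k1 = f(0.090000, -0.577667) = 2.997832
  k2 = f(0.180000, -0.307862) = 2.698602
  y ← -0.577667 + (0.09/2)·(2.997832 + 2.698602) = -0.321328
s=0.180000, y=-0.321328:
  k1 = f(0.180000, -0.321328) = 2.712068
  k2 = f(0.270000, -0.077241) = 2.419205
  y ← -0.321328 + (0.09/2)·(2.712068 + 2.419205) = -0.090420
y(0.27) ≈ -0.0904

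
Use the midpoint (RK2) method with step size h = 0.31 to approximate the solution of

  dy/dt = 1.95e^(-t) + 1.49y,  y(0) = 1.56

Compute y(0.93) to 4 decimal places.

Midpoint: k1 = f(t_n, y_n); k2 = f(t_n + h/2, y_n + (h/2)·k1); y_{n+1} = y_n + h·k2.
t=0.000000, y=1.560000:
  k1 = f(0.000000, 1.560000) = 4.274400
  k2 = f(0.155000, 2.222532) = 4.981582
  y ← 1.560000 + 0.31·4.981582 = 3.104291
t=0.310000, y=3.104291:
  k1 = f(0.310000, 3.104291) = 6.055614
  k2 = f(0.465000, 4.042911) = 7.248800
  y ← 3.104291 + 0.31·7.248800 = 5.351419
t=0.620000, y=5.351419:
  k1 = f(0.620000, 5.351419) = 9.022605
  k2 = f(0.775000, 6.749922) = 10.955757
  y ← 5.351419 + 0.31·10.955757 = 8.747703
y(0.93) ≈ 8.7477

8.7477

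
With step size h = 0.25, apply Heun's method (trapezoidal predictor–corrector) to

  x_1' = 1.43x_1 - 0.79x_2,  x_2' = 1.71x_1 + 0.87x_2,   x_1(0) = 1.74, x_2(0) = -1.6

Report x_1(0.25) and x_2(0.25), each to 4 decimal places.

Heun on (x_1,x_2): k1 = f(t_n, state_n); k2 = f(t_n + h, state_n + h·k1); state_{n+1} = state_n + (h/2)·(k1 + k2).
0.000000: (1.740000, -1.600000)
  k1 = (3.752200, 1.583400)
  predictor → (2.678050, -1.204150)
  k2 = (4.780890, 3.531855)
  → (2.806636, -0.960593)
(x_1(0.25), x_2(0.25)) ≈ (2.8066, -0.9606)

2.8066, -0.9606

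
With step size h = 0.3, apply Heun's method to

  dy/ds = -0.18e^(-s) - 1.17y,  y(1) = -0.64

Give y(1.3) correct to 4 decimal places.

Heun: k1 = f(s_n, y_n); k2 = f(s_n + h, y_n + h·k1); y_{n+1} = y_n + (h/2)·(k1 + k2).
s=1.000000, y=-0.640000:
  k1 = f(1.000000, -0.640000) = 0.682582
  k2 = f(1.300000, -0.435225) = 0.460158
  y ← -0.640000 + (0.3/2)·(0.682582 + 0.460158) = -0.468589
y(1.3) ≈ -0.4686

-0.4686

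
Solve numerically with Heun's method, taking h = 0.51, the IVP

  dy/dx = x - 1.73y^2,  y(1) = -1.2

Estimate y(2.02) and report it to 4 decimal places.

-45.4401

Heun: k1 = f(x_n, y_n); k2 = f(x_n + h, y_n + h·k1); y_{n+1} = y_n + (h/2)·(k1 + k2).
x=1.000000, y=-1.200000:
  k1 = f(1.000000, -1.200000) = -1.491200
  k2 = f(1.510000, -1.960512) = -5.139441
  y ← -1.200000 + (0.51/2)·(-1.491200 + (-5.139441)) = -2.890813
x=1.510000, y=-2.890813:
  k1 = f(1.510000, -2.890813) = -12.947267
  k2 = f(2.020000, -9.493920) = -153.912703
  y ← -2.890813 + (0.51/2)·(-12.947267 + (-153.912703)) = -45.440106
y(2.02) ≈ -45.4401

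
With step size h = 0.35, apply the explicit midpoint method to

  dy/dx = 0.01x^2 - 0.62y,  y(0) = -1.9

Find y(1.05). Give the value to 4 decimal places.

Midpoint: k1 = f(x_n, y_n); k2 = f(x_n + h/2, y_n + (h/2)·k1); y_{n+1} = y_n + h·k2.
x=0.000000, y=-1.900000:
  k1 = f(0.000000, -1.900000) = 1.178000
  k2 = f(0.175000, -1.693850) = 1.050493
  y ← -1.900000 + 0.35·1.050493 = -1.532327
x=0.350000, y=-1.532327:
  k1 = f(0.350000, -1.532327) = 0.951268
  k2 = f(0.525000, -1.365855) = 0.849587
  y ← -1.532327 + 0.35·0.849587 = -1.234972
x=0.700000, y=-1.234972:
  k1 = f(0.700000, -1.234972) = 0.770583
  k2 = f(0.875000, -1.100120) = 0.689731
  y ← -1.234972 + 0.35·0.689731 = -0.993566
y(1.05) ≈ -0.9936

-0.9936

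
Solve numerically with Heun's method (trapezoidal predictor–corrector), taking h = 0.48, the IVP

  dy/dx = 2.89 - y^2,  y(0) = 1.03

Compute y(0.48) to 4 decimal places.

Heun: k1 = f(x_n, y_n); k2 = f(x_n + h, y_n + h·k1); y_{n+1} = y_n + (h/2)·(k1 + k2).
x=0.000000, y=1.030000:
  k1 = f(0.000000, 1.030000) = 1.829100
  k2 = f(0.480000, 1.907968) = -0.750342
  y ← 1.030000 + (0.48/2)·(1.829100 + (-0.750342)) = 1.288902
y(0.48) ≈ 1.2889

1.2889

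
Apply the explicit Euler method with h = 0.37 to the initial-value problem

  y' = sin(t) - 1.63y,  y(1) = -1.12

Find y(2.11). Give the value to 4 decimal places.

0.4876

Euler: y_{n+1} = y_n + h·f(t_n, y_n).
t=1.000000, y=-1.120000: f=2.667071 → y ← -1.120000 + 0.37·2.667071 = -0.133184
t=1.370000, y=-0.133184: f=1.196998 → y ← -0.133184 + 0.37·1.196998 = 0.309705
t=1.740000, y=0.309705: f=0.480899 → y ← 0.309705 + 0.37·0.480899 = 0.487638
y(2.11) ≈ 0.4876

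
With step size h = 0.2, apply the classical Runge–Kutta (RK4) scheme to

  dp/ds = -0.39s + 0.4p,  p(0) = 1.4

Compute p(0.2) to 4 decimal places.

1.5086

RK4: k1 = f(s_n, p_n); k2 = f(s_n + h/2, p_n + (h/2)·k1); k3 = f(s_n + h/2, p_n + (h/2)·k2); k4 = f(s_n + h, p_n + h·k3); p_{n+1} = p_n + (h/6)·(k1 + 2k2 + 2k3 + k4).
s=0.000000, p=1.400000:
  k1 = f(0.000000, 1.400000) = 0.560000
  k2 = f(0.100000, 1.456000) = 0.543400
  k3 = f(0.100000, 1.454340) = 0.542736
  k4 = f(0.200000, 1.508547) = 0.525419
  p ← 1.400000 + (0.2/6)·(k1 + 2k2 + 2k3 + k4) = 1.508590
p(0.2) ≈ 1.5086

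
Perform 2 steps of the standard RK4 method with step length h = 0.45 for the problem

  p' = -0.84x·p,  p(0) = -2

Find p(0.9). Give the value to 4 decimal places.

-1.4232

RK4: k1 = f(x_n, p_n); k2 = f(x_n + h/2, p_n + (h/2)·k1); k3 = f(x_n + h/2, p_n + (h/2)·k2); k4 = f(x_n + h, p_n + h·k3); p_{n+1} = p_n + (h/6)·(k1 + 2k2 + 2k3 + k4).
x=0.000000, p=-2.000000:
  k1 = f(0.000000, -2.000000) = 0.000000
  k2 = f(0.225000, -2.000000) = 0.378000
  k3 = f(0.225000, -1.914950) = 0.361926
  k4 = f(0.450000, -1.837134) = 0.694436
  p ← -2.000000 + (0.45/6)·(k1 + 2k2 + 2k3 + k4) = -1.836928
x=0.450000, p=-1.836928:
  k1 = f(0.450000, -1.836928) = 0.694359
  k2 = f(0.675000, -1.680698) = 0.952956
  k3 = f(0.675000, -1.622513) = 0.919965
  k4 = f(0.900000, -1.422944) = 1.075746
  p ← -1.836928 + (0.45/6)·(k1 + 2k2 + 2k3 + k4) = -1.423232
p(0.9) ≈ -1.4232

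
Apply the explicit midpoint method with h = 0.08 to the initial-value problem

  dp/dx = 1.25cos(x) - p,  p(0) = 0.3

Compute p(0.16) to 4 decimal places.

Midpoint: k1 = f(x_n, p_n); k2 = f(x_n + h/2, p_n + (h/2)·k1); p_{n+1} = p_n + h·k2.
x=0.000000, p=0.300000:
  k1 = f(0.000000, 0.300000) = 0.950000
  k2 = f(0.040000, 0.338000) = 0.911000
  p ← 0.300000 + 0.08·0.911000 = 0.372880
x=0.080000, p=0.372880:
  k1 = f(0.080000, 0.372880) = 0.873122
  k2 = f(0.120000, 0.407805) = 0.833206
  p ← 0.372880 + 0.08·0.833206 = 0.439536
p(0.16) ≈ 0.4395

0.4395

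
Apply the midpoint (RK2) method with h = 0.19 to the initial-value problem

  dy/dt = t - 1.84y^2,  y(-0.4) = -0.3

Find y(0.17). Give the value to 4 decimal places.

Midpoint: k1 = f(t_n, y_n); k2 = f(t_n + h/2, y_n + (h/2)·k1); y_{n+1} = y_n + h·k2.
t=-0.400000, y=-0.300000:
  k1 = f(-0.400000, -0.300000) = -0.565600
  k2 = f(-0.305000, -0.353732) = -0.535232
  y ← -0.300000 + 0.19·(-0.535232) = -0.401694
t=-0.210000, y=-0.401694:
  k1 = f(-0.210000, -0.401694) = -0.506899
  k2 = f(-0.115000, -0.449850) = -0.487351
  y ← -0.401694 + 0.19·(-0.487351) = -0.494291
t=-0.020000, y=-0.494291:
  k1 = f(-0.020000, -0.494291) = -0.469555
  k2 = f(0.075000, -0.538899) = -0.459357
  y ← -0.494291 + 0.19·(-0.459357) = -0.581569
y(0.17) ≈ -0.5816

-0.5816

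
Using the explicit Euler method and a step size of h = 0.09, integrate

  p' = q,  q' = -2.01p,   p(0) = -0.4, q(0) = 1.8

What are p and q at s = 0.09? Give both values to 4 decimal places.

-0.2380, 1.8724

Euler on (p,q): p_{n+1} = p_n + h·p', q_{n+1} = q_n + h·q'.
0.000000: (-0.400000, 1.800000); f=(1.800000, 0.804000) → (-0.238000, 1.872360)
(p(0.09), q(0.09)) ≈ (-0.2380, 1.8724)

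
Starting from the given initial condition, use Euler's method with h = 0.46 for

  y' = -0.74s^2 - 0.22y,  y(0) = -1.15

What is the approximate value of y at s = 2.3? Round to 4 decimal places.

-2.6947

Euler: y_{n+1} = y_n + h·f(s_n, y_n).
s=0.000000, y=-1.150000: f=0.253000 → y ← -1.150000 + 0.46·0.253000 = -1.033620
s=0.460000, y=-1.033620: f=0.070812 → y ← -1.033620 + 0.46·0.070812 = -1.001046
s=0.920000, y=-1.001046: f=-0.406106 → y ← -1.001046 + 0.46·(-0.406106) = -1.187855
s=1.380000, y=-1.187855: f=-1.147928 → y ← -1.187855 + 0.46·(-1.147928) = -1.715902
s=1.840000, y=-1.715902: f=-2.127846 → y ← -1.715902 + 0.46·(-2.127846) = -2.694711
y(2.3) ≈ -2.6947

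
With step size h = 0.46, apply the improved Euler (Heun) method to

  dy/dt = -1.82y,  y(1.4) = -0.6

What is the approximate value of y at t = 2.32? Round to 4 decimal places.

-0.1581

Heun: k1 = f(t_n, y_n); k2 = f(t_n + h, y_n + h·k1); y_{n+1} = y_n + (h/2)·(k1 + k2).
t=1.400000, y=-0.600000:
  k1 = f(1.400000, -0.600000) = 1.092000
  k2 = f(1.860000, -0.097680) = 0.177778
  y ← -0.600000 + (0.46/2)·(1.092000 + 0.177778) = -0.307951
t=1.860000, y=-0.307951:
  k1 = f(1.860000, -0.307951) = 0.560471
  k2 = f(2.320000, -0.050134) = 0.091245
  y ← -0.307951 + (0.46/2)·(0.560471 + 0.091245) = -0.158057
y(2.32) ≈ -0.1581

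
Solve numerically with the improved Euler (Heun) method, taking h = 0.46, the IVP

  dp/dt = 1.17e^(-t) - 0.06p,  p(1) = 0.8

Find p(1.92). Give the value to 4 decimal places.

Heun: k1 = f(t_n, p_n); k2 = f(t_n + h, p_n + h·k1); p_{n+1} = p_n + (h/2)·(k1 + k2).
t=1.000000, p=0.800000:
  k1 = f(1.000000, 0.800000) = 0.382419
  k2 = f(1.460000, 0.975913) = 0.213162
  p ← 0.800000 + (0.46/2)·(0.382419 + 0.213162) = 0.936984
t=1.460000, p=0.936984:
  k1 = f(1.460000, 0.936984) = 0.215497
  k2 = f(1.920000, 1.036112) = 0.109363
  p ← 0.936984 + (0.46/2)·(0.215497 + 0.109363) = 1.011702
p(1.92) ≈ 1.0117

1.0117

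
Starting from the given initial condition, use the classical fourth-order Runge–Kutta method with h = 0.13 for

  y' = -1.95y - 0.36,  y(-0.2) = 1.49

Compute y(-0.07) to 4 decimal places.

RK4: k1 = f(s_n, y_n); k2 = f(s_n + h/2, y_n + (h/2)·k1); k3 = f(s_n + h/2, y_n + (h/2)·k2); k4 = f(s_n + h, y_n + h·k3); y_{n+1} = y_n + (h/6)·(k1 + 2k2 + 2k3 + k4).
s=-0.200000, y=1.490000:
  k1 = f(-0.200000, 1.490000) = -3.265500
  k2 = f(-0.135000, 1.277743) = -2.851598
  k3 = f(-0.135000, 1.304646) = -2.904060
  k4 = f(-0.070000, 1.112472) = -2.529321
  y ← 1.490000 + (0.13/6)·(k1 + 2k2 + 2k3 + k4) = 1.115034
y(-0.07) ≈ 1.1150

1.1150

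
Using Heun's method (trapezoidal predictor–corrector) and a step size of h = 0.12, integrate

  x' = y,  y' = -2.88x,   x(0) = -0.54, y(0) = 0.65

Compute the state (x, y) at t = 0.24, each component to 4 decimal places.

-0.3427, 0.9619

Heun on (x,y): k1 = f(t_n, state_n); k2 = f(t_n + h, state_n + h·k1); state_{n+1} = state_n + (h/2)·(k1 + k2).
0.000000: (-0.540000, 0.650000)
  k1 = (0.650000, 1.555200)
  predictor → (-0.462000, 0.836624)
  k2 = (0.836624, 1.330560)
  → (-0.450803, 0.823146)
0.120000: (-0.450803, 0.823146)
  k1 = (0.823146, 1.298311)
  predictor → (-0.352025, 0.978943)
  k2 = (0.978943, 1.013832)
  → (-0.342677, 0.961874)
(x(0.24), y(0.24)) ≈ (-0.3427, 0.9619)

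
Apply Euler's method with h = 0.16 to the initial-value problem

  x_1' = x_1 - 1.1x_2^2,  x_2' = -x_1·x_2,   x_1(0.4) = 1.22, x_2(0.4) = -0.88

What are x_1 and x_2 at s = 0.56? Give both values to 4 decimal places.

Euler on (x_1,x_2): x_1_{n+1} = x_1_n + h·x_1', x_2_{n+1} = x_2_n + h·x_2'.
0.400000: (1.220000, -0.880000); f=(0.368160, 1.073600) → (1.278906, -0.708224)
(x_1(0.56), x_2(0.56)) ≈ (1.2789, -0.7082)

1.2789, -0.7082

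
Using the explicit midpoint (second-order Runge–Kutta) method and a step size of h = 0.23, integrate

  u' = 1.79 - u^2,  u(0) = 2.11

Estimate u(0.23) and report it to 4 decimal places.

Midpoint: k1 = f(t_n, u_n); k2 = f(t_n + h/2, u_n + (h/2)·k1); u_{n+1} = u_n + h·k2.
t=0.000000, u=2.110000:
  k1 = f(0.000000, 2.110000) = -2.662100
  k2 = f(0.115000, 1.803859) = -1.463905
  u ← 2.110000 + 0.23·(-1.463905) = 1.773302
u(0.23) ≈ 1.7733

1.7733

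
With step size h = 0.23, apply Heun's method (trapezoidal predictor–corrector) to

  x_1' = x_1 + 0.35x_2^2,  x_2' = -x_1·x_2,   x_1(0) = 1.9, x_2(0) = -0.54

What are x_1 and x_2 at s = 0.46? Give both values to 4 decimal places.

3.0289, -0.1938

Heun on (x_1,x_2): k1 = f(s_n, state_n); k2 = f(s_n + h, state_n + h·k1); state_{n+1} = state_n + (h/2)·(k1 + k2).
0.000000: (1.900000, -0.540000)
  k1 = (2.002060, 1.026000)
  predictor → (2.360474, -0.304020)
  k2 = (2.392824, 0.717631)
  → (2.405412, -0.339482)
0.230000: (2.405412, -0.339482)
  k1 = (2.445749, 0.816595)
  predictor → (2.967934, -0.151666)
  k2 = (2.975985, 0.450133)
  → (3.028911, -0.193809)
(x_1(0.46), x_2(0.46)) ≈ (3.0289, -0.1938)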